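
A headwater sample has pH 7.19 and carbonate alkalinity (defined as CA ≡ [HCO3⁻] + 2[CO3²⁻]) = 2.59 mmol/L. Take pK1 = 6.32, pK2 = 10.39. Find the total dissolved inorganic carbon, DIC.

CA = [HCO3⁻] + 2[CO3²⁻] = (α₁ + 2α₂)·DIC
At pH 7.19: [H⁺]/K1 = 10^-0.87 = 0.13490, K2/[H⁺] = 10^-3.20 = 0.00063096
α₁ = 1/(1 + 0.13490 + 0.00063096) = 1/1.1355 = 0.8806; α₂ = α₁·K2/[H⁺] = 0.0005557
α₁ + 2α₂ = 0.8818
DIC = CA / (α₁ + 2α₂) = 2.59 / 0.8818 = 2.94 mmol/L

DIC = 2.94 mmol/L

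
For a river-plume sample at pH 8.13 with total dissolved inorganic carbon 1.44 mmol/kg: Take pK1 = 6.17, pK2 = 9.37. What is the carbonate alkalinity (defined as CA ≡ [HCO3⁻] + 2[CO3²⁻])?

CA = [HCO3⁻] + 2[CO3²⁻] = (α₁ + 2α₂)·DIC
At pH 8.13: [H⁺]/K1 = 10^-1.96 = 0.010965, K2/[H⁺] = 10^-1.24 = 0.057544
α₁ = 1/(1 + 0.010965 + 0.057544) = 1/1.0685 = 0.9359; α₂ = α₁·K2/[H⁺] = 0.05385
α₁ + 2α₂ = 1.0436
CA = 1.0436 × 1.44 = 1.50 mmol/kg

CA = 1.50 mmol/kg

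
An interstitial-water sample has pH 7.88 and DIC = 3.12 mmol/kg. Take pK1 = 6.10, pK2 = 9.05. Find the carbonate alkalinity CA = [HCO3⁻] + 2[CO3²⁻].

CA = [HCO3⁻] + 2[CO3²⁻] = (α₁ + 2α₂)·DIC
At pH 7.88: [H⁺]/K1 = 10^-1.78 = 0.016596, K2/[H⁺] = 10^-1.17 = 0.067608
α₁ = 1/(1 + 0.016596 + 0.067608) = 1/1.0842 = 0.9223; α₂ = α₁·K2/[H⁺] = 0.06236
α₁ + 2α₂ = 1.0471
CA = 1.0471 × 3.12 = 3.27 mmol/kg

CA = 3.27 mmol/kg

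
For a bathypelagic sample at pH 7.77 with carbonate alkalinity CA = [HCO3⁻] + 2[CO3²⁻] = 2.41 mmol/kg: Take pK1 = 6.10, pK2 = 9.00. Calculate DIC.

DIC = 2.33 mmol/kg

CA = [HCO3⁻] + 2[CO3²⁻] = (α₁ + 2α₂)·DIC
At pH 7.77: [H⁺]/K1 = 10^-1.67 = 0.021380, K2/[H⁺] = 10^-1.23 = 0.058884
α₁ = 1/(1 + 0.021380 + 0.058884) = 1/1.0803 = 0.9257; α₂ = α₁·K2/[H⁺] = 0.05451
α₁ + 2α₂ = 1.0347
DIC = CA / (α₁ + 2α₂) = 2.41 / 1.0347 = 2.33 mmol/kg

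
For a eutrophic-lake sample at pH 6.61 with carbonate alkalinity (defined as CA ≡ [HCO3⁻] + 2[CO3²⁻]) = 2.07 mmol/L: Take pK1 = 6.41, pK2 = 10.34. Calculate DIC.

CA = [HCO3⁻] + 2[CO3²⁻] = (α₁ + 2α₂)·DIC
At pH 6.61: [H⁺]/K1 = 10^-0.20 = 0.63096, K2/[H⁺] = 10^-3.73 = 0.00018621
α₁ = 1/(1 + 0.63096 + 0.00018621) = 1/1.6311 = 0.6131; α₂ = α₁·K2/[H⁺] = 0.0001142
α₁ + 2α₂ = 0.6133
DIC = CA / (α₁ + 2α₂) = 2.07 / 0.6133 = 3.38 mmol/L

DIC = 3.38 mmol/L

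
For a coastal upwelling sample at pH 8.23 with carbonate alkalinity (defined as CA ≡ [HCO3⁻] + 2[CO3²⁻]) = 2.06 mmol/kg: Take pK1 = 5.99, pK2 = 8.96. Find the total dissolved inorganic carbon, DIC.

CA = [HCO3⁻] + 2[CO3²⁻] = (α₁ + 2α₂)·DIC
At pH 8.23: [H⁺]/K1 = 10^-2.24 = 0.0057544, K2/[H⁺] = 10^-0.73 = 0.18621
α₁ = 1/(1 + 0.0057544 + 0.18621) = 1/1.1920 = 0.8390; α₂ = α₁·K2/[H⁺] = 0.1562
α₁ + 2α₂ = 1.1514
DIC = CA / (α₁ + 2α₂) = 2.06 / 1.1514 = 1.79 mmol/kg

DIC = 1.79 mmol/kg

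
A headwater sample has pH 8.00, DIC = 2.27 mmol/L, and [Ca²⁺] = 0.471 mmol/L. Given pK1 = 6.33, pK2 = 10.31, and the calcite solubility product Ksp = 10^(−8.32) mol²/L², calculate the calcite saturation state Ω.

α₂ = 1 / (1 + [H⁺]/K2 + [H⁺]²/(K1K2)) = 1 / (1 + 10^+2.31 + 10^+0.64)
   = 1 / (1 + 204.17 + 4.3652) = 1/209.54 = 0.004772
[CO3²⁻] = α₂ × DIC = 0.004772 × 2.27 = 0.01083 mmol/L = 10.83 μmol/L
Ksp = 10^(−8.32) = 4.786×10^-9
Ω = [Ca²⁺][CO3²⁻]/Ksp = (0.471×10^-3)(1.083×10^-5) / 4.786×10^-9 = 1.07

Ω = 1.07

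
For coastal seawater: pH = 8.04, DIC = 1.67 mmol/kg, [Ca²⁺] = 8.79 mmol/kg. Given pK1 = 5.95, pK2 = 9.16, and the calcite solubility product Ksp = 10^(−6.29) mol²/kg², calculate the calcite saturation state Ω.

α₂ = 1 / (1 + [H⁺]/K2 + [H⁺]²/(K1K2)) = 1 / (1 + 10^+1.12 + 10^-0.97)
   = 1 / (1 + 13.183 + 0.10715) = 1/14.290 = 0.06998
[CO3²⁻] = α₂ × DIC = 0.06998 × 1.67 = 0.1169 mmol/kg
Ksp = 10^(−6.29) = 5.129×10^-7
Ω = [Ca²⁺][CO3²⁻]/Ksp = (8.79×10^-3)(1.169×10^-4) / 5.129×10^-7 = 2.00

Ω = 2.00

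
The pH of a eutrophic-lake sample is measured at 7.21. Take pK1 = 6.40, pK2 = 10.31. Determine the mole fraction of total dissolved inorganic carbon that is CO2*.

α₀ = 0.134

α₀ = 1 / (1 + K1/[H⁺] + K1K2/[H⁺]²) = 1 / (1 + 10^+0.81 + 10^-2.29)
   = 1 / (1 + 6.4565 + 0.0051286) = 1/7.4617 = 0.1340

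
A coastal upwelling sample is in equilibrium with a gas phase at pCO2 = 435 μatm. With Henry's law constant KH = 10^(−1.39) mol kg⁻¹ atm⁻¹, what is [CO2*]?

[CO2*] = 17.7 μmol/kg

KH = 10^(−1.39) = 4.074×10^-2 mol kg⁻¹ atm⁻¹
[CO2*] = KH · pCO2 = 4.074×10^-2 × 435×10^-6 atm = 1.77×10^-5 mol/kg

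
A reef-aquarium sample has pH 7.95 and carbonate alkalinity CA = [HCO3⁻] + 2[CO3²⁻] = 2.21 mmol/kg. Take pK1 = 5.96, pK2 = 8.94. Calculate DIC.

DIC = 2.04 mmol/kg

CA = [HCO3⁻] + 2[CO3²⁻] = (α₁ + 2α₂)·DIC
At pH 7.95: [H⁺]/K1 = 10^-1.99 = 0.010233, K2/[H⁺] = 10^-0.99 = 0.10233
α₁ = 1/(1 + 0.010233 + 0.10233) = 1/1.1126 = 0.8988; α₂ = α₁·K2/[H⁺] = 0.09198
α₁ + 2α₂ = 1.0828
DIC = CA / (α₁ + 2α₂) = 2.21 / 1.0828 = 2.04 mmol/kg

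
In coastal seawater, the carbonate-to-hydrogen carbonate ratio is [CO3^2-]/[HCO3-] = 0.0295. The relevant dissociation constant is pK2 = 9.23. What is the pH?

pH = 7.70

From K2 = [H⁺][CO3^2-]/[HCO3-]:  pH = pK2 + log₁₀([CO3^2-]/[HCO3-])
log₁₀(0.0295) = -1.530
pH = 9.23 + (-1.530) = 7.70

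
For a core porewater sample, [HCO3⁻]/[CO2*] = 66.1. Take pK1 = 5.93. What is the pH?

From K1 = [H⁺][HCO3⁻]/[CO2*]:  pH = pK1 + log₁₀([HCO3⁻]/[CO2*])
log₁₀(66.1) = +1.820
pH = 5.93 + (+1.820) = 7.75

pH = 7.75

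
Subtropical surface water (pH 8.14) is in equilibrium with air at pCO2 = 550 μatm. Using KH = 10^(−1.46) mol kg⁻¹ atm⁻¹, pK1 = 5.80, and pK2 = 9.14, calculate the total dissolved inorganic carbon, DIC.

[CO2*] = KH · pCO2 = 10^(−1.46) × 550×10^-6 = 1.907×10^-5 mol/kg
α₀ = 1/(1 + K1/[H⁺] + K1K2/[H⁺]²) = 1/(1 + 10^+2.34 + 10^+1.34) = 0.004138
DIC = [CO2*]/α₀ = 1.907×10^-5 / 0.004138 = 4.61 mmol/kg

DIC = 4.61 mmol/kg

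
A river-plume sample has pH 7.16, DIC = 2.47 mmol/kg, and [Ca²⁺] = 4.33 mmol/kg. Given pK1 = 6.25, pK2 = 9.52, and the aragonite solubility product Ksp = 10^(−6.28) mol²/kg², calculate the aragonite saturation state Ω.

Ω = 0.0789

α₂ = 1 / (1 + [H⁺]/K2 + [H⁺]²/(K1K2)) = 1 / (1 + 10^+2.36 + 10^+1.45)
   = 1 / (1 + 229.09 + 28.184) = 1/258.27 = 0.003872
[CO3²⁻] = α₂ × DIC = 0.003872 × 2.47 = 0.009564 mmol/kg = 9.564 μmol/kg
Ksp = 10^(−6.28) = 5.248×10^-7
Ω = [Ca²⁺][CO3²⁻]/Ksp = (4.33×10^-3)(9.564×10^-6) / 5.248×10^-7 = 0.0789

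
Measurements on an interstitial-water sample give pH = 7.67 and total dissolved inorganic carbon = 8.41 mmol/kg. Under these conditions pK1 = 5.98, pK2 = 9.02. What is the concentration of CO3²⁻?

[CO3²⁻] = 0.353 mmol/kg

α₂ = 1 / (1 + [H⁺]/K2 + [H⁺]²/(K1K2)) = 1 / (1 + 10^+1.35 + 10^-0.34)
   = 1 / (1 + 22.387 + 0.45709) = 1/23.844 = 0.04194
[CO3²⁻] = α₂ × DIC = 0.04194 × 8.41 = 0.353 mmol/kg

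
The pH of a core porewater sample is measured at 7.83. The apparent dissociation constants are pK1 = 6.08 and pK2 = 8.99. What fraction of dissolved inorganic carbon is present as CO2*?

α₀ = 0.0164

α₀ = 1 / (1 + K1/[H⁺] + K1K2/[H⁺]²) = 1 / (1 + 10^+1.75 + 10^+0.59)
   = 1 / (1 + 56.234 + 3.8905) = 1/61.125 = 0.01636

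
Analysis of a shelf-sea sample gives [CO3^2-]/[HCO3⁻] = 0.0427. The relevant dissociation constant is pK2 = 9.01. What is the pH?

pH = 7.64

From K2 = [H⁺][CO3^2-]/[HCO3⁻]:  pH = pK2 + log₁₀([CO3^2-]/[HCO3⁻])
log₁₀(0.0427) = -1.370
pH = 9.01 + (-1.370) = 7.64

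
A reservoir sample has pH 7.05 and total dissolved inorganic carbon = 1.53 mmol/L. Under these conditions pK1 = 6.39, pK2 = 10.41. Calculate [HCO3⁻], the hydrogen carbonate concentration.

α₁ = 1 / (1 + [H⁺]/K1 + K2/[H⁺]) = 1 / (1 + 10^-0.66 + 10^-3.36)
   = 1 / (1 + 0.21878 + 0.00043652) = 1/1.2192 = 0.8202
[HCO3⁻] = α₁ × DIC = 0.8202 × 1.53 = 1.25 mmol/L

[HCO3⁻] = 1.25 mmol/L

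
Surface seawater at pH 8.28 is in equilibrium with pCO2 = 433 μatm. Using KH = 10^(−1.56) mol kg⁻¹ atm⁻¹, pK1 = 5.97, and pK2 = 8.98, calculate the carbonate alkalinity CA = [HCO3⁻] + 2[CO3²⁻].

[CO2*] = KH · pCO2 = 10^(−1.56) × 433×10^-6 = 1.193×10^-5 mol/kg
α₀ = 1/(1 + K1/[H⁺] + K1K2/[H⁺]²) = 1/(1 + 10^+2.31 + 10^+1.61) = 0.004066
DIC = [CO2*]/α₀ = 1.193×10^-5 / 0.004066 = 2.933 mmol/kg
CA = (α₁ + 2α₂)·DIC = (0.8303 + 2×0.1657) × 2.933 = 3.41 mmol/kg

CA = 3.41 mmol/kg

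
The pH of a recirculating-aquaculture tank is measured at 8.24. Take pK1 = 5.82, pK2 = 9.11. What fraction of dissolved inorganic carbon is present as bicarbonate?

α₁ = 1 / (1 + [H⁺]/K1 + K2/[H⁺]) = 1 / (1 + 10^-2.42 + 10^-0.87)
   = 1 / (1 + 0.0038019 + 0.13490) = 1/1.1387 = 0.8782

α₁ = 0.878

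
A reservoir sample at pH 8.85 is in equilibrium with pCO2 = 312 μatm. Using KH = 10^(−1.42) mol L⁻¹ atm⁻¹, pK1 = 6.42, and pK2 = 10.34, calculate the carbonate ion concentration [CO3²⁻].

[CO3²⁻] = 0.103 mmol/L

[CO2*] = KH · pCO2 = 10^(−1.42) × 312×10^-6 = 1.186×10^-5 mol/L
α₀ = 1/(1 + K1/[H⁺] + K1K2/[H⁺]²) = 1/(1 + 10^+2.43 + 10^+0.94) = 0.003586
DIC = [CO2*]/α₀ = 1.186×10^-5 / 0.003586 = 3.308 mmol/L
[CO3²⁻] = α₂·DIC; α₂ = 0.03123, so [CO3²⁻] = 0.03123 × 3.308 = 0.103 mmol/L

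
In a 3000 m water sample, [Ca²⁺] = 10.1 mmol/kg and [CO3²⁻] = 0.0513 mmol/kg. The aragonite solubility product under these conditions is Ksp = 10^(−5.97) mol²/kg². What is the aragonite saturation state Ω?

Ω = 0.484

Ksp = 10^(−5.97) = 1.072×10^-6
Ω = [Ca²⁺][CO3²⁻]/Ksp = (10.1×10^-3)(0.0513×10^-3) / 1.072×10^-6 = 0.484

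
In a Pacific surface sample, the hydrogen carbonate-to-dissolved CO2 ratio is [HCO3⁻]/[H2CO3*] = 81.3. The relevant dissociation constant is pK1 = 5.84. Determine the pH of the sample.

pH = 7.75

From K1 = [H⁺][HCO3⁻]/[H2CO3*]:  pH = pK1 + log₁₀([HCO3⁻]/[H2CO3*])
log₁₀(81.3) = +1.910
pH = 5.84 + (+1.910) = 7.75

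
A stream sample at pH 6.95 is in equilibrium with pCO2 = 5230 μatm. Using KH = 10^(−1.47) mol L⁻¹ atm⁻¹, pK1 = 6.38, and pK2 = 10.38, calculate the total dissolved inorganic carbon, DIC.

[CO2*] = KH · pCO2 = 10^(−1.47) × 5230×10^-6 = 1.772×10^-4 mol/L
α₀ = 1/(1 + K1/[H⁺] + K1K2/[H⁺]²) = 1/(1 + 10^+0.57 + 10^-2.86) = 0.2120
DIC = [CO2*]/α₀ = 1.772×10^-4 / 0.2120 = 0.836 mmol/L

DIC = 0.836 mmol/L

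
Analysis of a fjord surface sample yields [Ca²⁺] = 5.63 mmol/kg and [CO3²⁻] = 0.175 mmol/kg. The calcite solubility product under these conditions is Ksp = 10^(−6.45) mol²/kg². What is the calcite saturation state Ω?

Ksp = 10^(−6.45) = 3.548×10^-7
Ω = [Ca²⁺][CO3²⁻]/Ksp = (5.63×10^-3)(0.175×10^-3) / 3.548×10^-7 = 2.78

Ω = 2.78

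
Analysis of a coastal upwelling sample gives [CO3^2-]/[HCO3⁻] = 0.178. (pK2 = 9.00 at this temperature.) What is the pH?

pH = 8.25

From K2 = [H⁺][CO3^2-]/[HCO3⁻]:  pH = pK2 + log₁₀([CO3^2-]/[HCO3⁻])
log₁₀(0.178) = -0.750
pH = 9.00 + (-0.750) = 8.25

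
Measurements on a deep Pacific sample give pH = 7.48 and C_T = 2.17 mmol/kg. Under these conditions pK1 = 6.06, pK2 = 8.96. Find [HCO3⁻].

α₁ = 1 / (1 + [H⁺]/K1 + K2/[H⁺]) = 1 / (1 + 10^-1.42 + 10^-1.48)
   = 1 / (1 + 0.038019 + 0.033113) = 1/1.0711 = 0.9336
[HCO3⁻] = α₁ × DIC = 0.9336 × 2.17 = 2.03 mmol/kg

[HCO3⁻] = 2.03 mmol/kg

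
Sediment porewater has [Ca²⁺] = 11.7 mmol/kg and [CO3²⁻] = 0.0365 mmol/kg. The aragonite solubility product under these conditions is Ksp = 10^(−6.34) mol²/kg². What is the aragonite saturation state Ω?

Ω = 0.934

Ksp = 10^(−6.34) = 4.571×10^-7
Ω = [Ca²⁺][CO3²⁻]/Ksp = (11.7×10^-3)(0.0365×10^-3) / 4.571×10^-7 = 0.934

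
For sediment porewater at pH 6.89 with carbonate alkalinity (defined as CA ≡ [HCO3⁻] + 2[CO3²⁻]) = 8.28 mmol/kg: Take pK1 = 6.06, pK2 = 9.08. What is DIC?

DIC = 9.44 mmol/kg

CA = [HCO3⁻] + 2[CO3²⁻] = (α₁ + 2α₂)·DIC
At pH 6.89: [H⁺]/K1 = 10^-0.83 = 0.14791, K2/[H⁺] = 10^-2.19 = 0.0064565
α₁ = 1/(1 + 0.14791 + 0.0064565) = 1/1.1544 = 0.8663; α₂ = α₁·K2/[H⁺] = 0.005593
α₁ + 2α₂ = 0.8775
DIC = CA / (α₁ + 2α₂) = 8.28 / 0.8775 = 9.44 mmol/kg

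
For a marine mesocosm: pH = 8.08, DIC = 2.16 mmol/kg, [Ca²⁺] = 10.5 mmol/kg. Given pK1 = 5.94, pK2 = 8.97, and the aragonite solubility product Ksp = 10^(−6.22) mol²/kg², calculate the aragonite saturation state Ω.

Ω = 4.27

α₂ = 1 / (1 + [H⁺]/K2 + [H⁺]²/(K1K2)) = 1 / (1 + 10^+0.89 + 10^-1.25)
   = 1 / (1 + 7.7625 + 0.056234) = 1/8.8187 = 0.1134
[CO3²⁻] = α₂ × DIC = 0.1134 × 2.16 = 0.2449 mmol/kg
Ksp = 10^(−6.22) = 6.026×10^-7
Ω = [Ca²⁺][CO3²⁻]/Ksp = (10.5×10^-3)(2.449×10^-4) / 6.026×10^-7 = 4.27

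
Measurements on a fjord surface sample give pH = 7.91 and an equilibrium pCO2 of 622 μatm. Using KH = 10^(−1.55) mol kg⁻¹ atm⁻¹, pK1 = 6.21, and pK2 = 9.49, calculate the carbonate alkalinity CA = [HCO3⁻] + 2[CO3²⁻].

[CO2*] = KH · pCO2 = 10^(−1.55) × 622×10^-6 = 1.753×10^-5 mol/kg
α₀ = 1/(1 + K1/[H⁺] + K1K2/[H⁺]²) = 1/(1 + 10^+1.70 + 10^+0.12) = 0.01907
DIC = [CO2*]/α₀ = 1.753×10^-5 / 0.01907 = 0.9192 mmol/kg
CA = (α₁ + 2α₂)·DIC = (0.9558 + 2×0.02514) × 0.9192 = 0.925 mmol/kg

CA = 0.925 mmol/kg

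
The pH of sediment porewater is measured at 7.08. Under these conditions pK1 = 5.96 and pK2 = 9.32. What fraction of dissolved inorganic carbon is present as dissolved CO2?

α₀ = 1 / (1 + K1/[H⁺] + K1K2/[H⁺]²) = 1 / (1 + 10^+1.12 + 10^-1.12)
   = 1 / (1 + 13.183 + 0.075858) = 1/14.258 = 0.07013

α₀ = 0.0701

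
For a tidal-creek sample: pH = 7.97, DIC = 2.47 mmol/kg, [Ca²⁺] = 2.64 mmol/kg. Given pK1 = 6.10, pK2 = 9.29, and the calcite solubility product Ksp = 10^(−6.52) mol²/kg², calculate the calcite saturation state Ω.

Ω = 0.974

α₂ = 1 / (1 + [H⁺]/K2 + [H⁺]²/(K1K2)) = 1 / (1 + 10^+1.32 + 10^-0.55)
   = 1 / (1 + 20.893 + 0.28184) = 1/22.175 = 0.04510
[CO3²⁻] = α₂ × DIC = 0.04510 × 2.47 = 0.1114 mmol/kg
Ksp = 10^(−6.52) = 3.020×10^-7
Ω = [Ca²⁺][CO3²⁻]/Ksp = (2.64×10^-3)(1.114×10^-4) / 3.020×10^-7 = 0.974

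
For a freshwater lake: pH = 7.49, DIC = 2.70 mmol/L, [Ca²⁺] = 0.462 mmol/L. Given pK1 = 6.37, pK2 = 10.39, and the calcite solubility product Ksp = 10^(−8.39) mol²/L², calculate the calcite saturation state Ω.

α₂ = 1 / (1 + [H⁺]/K2 + [H⁺]²/(K1K2)) = 1 / (1 + 10^+2.90 + 10^+1.78)
   = 1 / (1 + 794.33 + 60.256) = 1/855.58 = 0.001169
[CO3²⁻] = α₂ × DIC = 0.001169 × 2.70 = 0.003156 mmol/L = 3.156 μmol/L
Ksp = 10^(−8.39) = 4.074×10^-9
Ω = [Ca²⁺][CO3²⁻]/Ksp = (0.462×10^-3)(3.156×10^-6) / 4.074×10^-9 = 0.358

Ω = 0.358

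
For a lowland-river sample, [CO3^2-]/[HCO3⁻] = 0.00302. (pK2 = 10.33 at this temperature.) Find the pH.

From K2 = [H⁺][CO3^2-]/[HCO3⁻]:  pH = pK2 + log₁₀([CO3^2-]/[HCO3⁻])
log₁₀(0.00302) = -2.520
pH = 10.33 + (-2.520) = 7.81

pH = 7.81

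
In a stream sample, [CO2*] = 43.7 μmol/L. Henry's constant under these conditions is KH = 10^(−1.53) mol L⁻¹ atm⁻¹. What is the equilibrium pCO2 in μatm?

KH = 10^(−1.53) = 2.951×10^-2 mol L⁻¹ atm⁻¹
pCO2 = [CO2*]/KH = 43.7×10^-6 / 2.951×10^-2 = 1.48×10^-3 atm = 1480 μatm

pCO2 = 1480 μatm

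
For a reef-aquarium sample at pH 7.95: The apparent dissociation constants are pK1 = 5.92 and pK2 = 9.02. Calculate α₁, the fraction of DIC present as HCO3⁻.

α₁ = 1 / (1 + [H⁺]/K1 + K2/[H⁺]) = 1 / (1 + 10^-2.03 + 10^-1.07)
   = 1 / (1 + 0.0093325 + 0.085114) = 1/1.0944 = 0.9137

α₁ = 0.914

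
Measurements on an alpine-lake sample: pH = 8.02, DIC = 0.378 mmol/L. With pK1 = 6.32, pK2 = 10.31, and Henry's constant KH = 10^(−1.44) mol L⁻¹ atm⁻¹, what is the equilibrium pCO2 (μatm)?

α₀ = 1 / (1 + K1/[H⁺] + K1K2/[H⁺]²) = 1 / (1 + 10^+1.70 + 10^-0.59)
   = 1 / (1 + 50.119 + 0.25704) = 1/51.376 = 0.01946
[CO2*] = α₀ × DIC = 0.01946 × 0.378 = 0.007358 mmol/L = 7.358 μmol/L
pCO2 = [CO2*]/KH = 7.358×10^-6 / 3.631×10^-2 = 203 μatm

pCO2 = 203 μatm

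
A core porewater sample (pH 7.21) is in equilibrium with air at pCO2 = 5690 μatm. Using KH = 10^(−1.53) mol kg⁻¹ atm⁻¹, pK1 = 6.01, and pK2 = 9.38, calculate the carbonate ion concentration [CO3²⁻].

[CO3²⁻] = 18.0 μmol/kg

[CO2*] = KH · pCO2 = 10^(−1.53) × 5690×10^-6 = 1.679×10^-4 mol/kg
α₀ = 1/(1 + K1/[H⁺] + K1K2/[H⁺]²) = 1/(1 + 10^+1.20 + 10^-0.97) = 0.05898
DIC = [CO2*]/α₀ = 1.679×10^-4 / 0.05898 = 2.847 mmol/kg
[CO3²⁻] = α₂·DIC; α₂ = 0.006319, so [CO3²⁻] = 0.006319 × 2.847 = 0.0180 mmol/kg = 18.0 μmol/kg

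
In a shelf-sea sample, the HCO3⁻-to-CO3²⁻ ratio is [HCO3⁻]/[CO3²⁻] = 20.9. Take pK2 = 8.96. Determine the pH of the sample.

From K2 = [H⁺][CO3²⁻]/[HCO3⁻]:  pH = pK2 − log₁₀([HCO3⁻]/[CO3²⁻])
log₁₀(20.9) = +1.320
pH = 8.96 − (+1.320) = 7.64

pH = 7.64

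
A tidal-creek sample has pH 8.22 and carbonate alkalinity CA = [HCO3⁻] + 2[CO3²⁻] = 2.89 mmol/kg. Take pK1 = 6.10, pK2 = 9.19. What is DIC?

CA = [HCO3⁻] + 2[CO3²⁻] = (α₁ + 2α₂)·DIC
At pH 8.22: [H⁺]/K1 = 10^-2.12 = 0.0075858, K2/[H⁺] = 10^-0.97 = 0.10715
α₁ = 1/(1 + 0.0075858 + 0.10715) = 1/1.1147 = 0.8971; α₂ = α₁·K2/[H⁺] = 0.09612
α₁ + 2α₂ = 1.0893
DIC = CA / (α₁ + 2α₂) = 2.89 / 1.0893 = 2.65 mmol/kg

DIC = 2.65 mmol/kg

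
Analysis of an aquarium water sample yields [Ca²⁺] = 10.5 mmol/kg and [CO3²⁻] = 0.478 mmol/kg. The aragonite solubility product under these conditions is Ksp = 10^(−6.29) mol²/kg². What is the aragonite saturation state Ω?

Ω = 9.79

Ksp = 10^(−6.29) = 5.129×10^-7
Ω = [Ca²⁺][CO3²⁻]/Ksp = (10.5×10^-3)(0.478×10^-3) / 5.129×10^-7 = 9.79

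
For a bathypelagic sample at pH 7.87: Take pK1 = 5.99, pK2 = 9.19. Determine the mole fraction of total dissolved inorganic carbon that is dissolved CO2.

α₀ = 1 / (1 + K1/[H⁺] + K1K2/[H⁺]²) = 1 / (1 + 10^+1.88 + 10^+0.56)
   = 1 / (1 + 75.858 + 3.6308) = 1/80.489 = 0.01242

α₀ = 0.0124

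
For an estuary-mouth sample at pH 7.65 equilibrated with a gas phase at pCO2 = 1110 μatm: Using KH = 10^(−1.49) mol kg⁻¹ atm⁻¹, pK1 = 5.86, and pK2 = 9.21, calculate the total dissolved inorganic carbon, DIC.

[CO2*] = KH · pCO2 = 10^(−1.49) × 1110×10^-6 = 3.592×10^-5 mol/kg
α₀ = 1/(1 + K1/[H⁺] + K1K2/[H⁺]²) = 1/(1 + 10^+1.79 + 10^+0.23) = 0.01554
DIC = [CO2*]/α₀ = 3.592×10^-5 / 0.01554 = 2.31 mmol/kg

DIC = 2.31 mmol/kg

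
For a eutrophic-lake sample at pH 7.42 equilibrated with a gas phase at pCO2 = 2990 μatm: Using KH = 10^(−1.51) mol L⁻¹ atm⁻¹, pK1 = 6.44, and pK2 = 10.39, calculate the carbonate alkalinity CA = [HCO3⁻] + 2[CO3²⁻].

CA = 0.884 mmol/L

[CO2*] = KH · pCO2 = 10^(−1.51) × 2990×10^-6 = 9.240×10^-5 mol/L
α₀ = 1/(1 + K1/[H⁺] + K1K2/[H⁺]²) = 1/(1 + 10^+0.98 + 10^-1.99) = 0.09470
DIC = [CO2*]/α₀ = 9.240×10^-5 / 0.09470 = 0.9758 mmol/L
CA = (α₁ + 2α₂)·DIC = (0.9043 + 2×0.0009690) × 0.9758 = 0.884 mmol/L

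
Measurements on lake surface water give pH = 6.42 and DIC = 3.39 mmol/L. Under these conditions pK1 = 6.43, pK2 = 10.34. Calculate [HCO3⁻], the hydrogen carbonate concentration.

α₁ = 1 / (1 + [H⁺]/K1 + K2/[H⁺]) = 1 / (1 + 10^+0.01 + 10^-3.92)
   = 1 / (1 + 1.0233 + 0.00012023) = 1/2.0234 = 0.4942
[HCO3⁻] = α₁ × DIC = 0.4942 × 3.39 = 1.68 mmol/L

[HCO3⁻] = 1.68 mmol/L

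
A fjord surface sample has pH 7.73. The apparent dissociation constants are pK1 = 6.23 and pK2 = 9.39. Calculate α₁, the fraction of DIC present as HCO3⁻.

α₁ = 1 / (1 + [H⁺]/K1 + K2/[H⁺]) = 1 / (1 + 10^-1.50 + 10^-1.66)
   = 1 / (1 + 0.031623 + 0.021878) = 1/1.0535 = 0.9492

α₁ = 0.949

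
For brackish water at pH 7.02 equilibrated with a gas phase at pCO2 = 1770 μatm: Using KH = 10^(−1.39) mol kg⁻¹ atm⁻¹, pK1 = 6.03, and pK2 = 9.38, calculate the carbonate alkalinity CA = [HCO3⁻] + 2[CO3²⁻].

[CO2*] = KH · pCO2 = 10^(−1.39) × 1770×10^-6 = 7.211×10^-5 mol/kg
α₀ = 1/(1 + K1/[H⁺] + K1K2/[H⁺]²) = 1/(1 + 10^+0.99 + 10^-1.37) = 0.09246
DIC = [CO2*]/α₀ = 7.211×10^-5 / 0.09246 = 0.7798 mmol/kg
CA = (α₁ + 2α₂)·DIC = (0.9036 + 2×0.003944) × 0.7798 = 0.711 mmol/kg

CA = 0.711 mmol/kg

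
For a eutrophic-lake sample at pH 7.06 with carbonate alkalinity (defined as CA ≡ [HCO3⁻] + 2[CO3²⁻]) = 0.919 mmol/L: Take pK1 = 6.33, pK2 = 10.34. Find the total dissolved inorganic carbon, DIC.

CA = [HCO3⁻] + 2[CO3²⁻] = (α₁ + 2α₂)·DIC
At pH 7.06: [H⁺]/K1 = 10^-0.73 = 0.18621, K2/[H⁺] = 10^-3.28 = 0.00052481
α₁ = 1/(1 + 0.18621 + 0.00052481) = 1/1.1867 = 0.8426; α₂ = α₁·K2/[H⁺] = 0.0004422
α₁ + 2α₂ = 0.8435
DIC = CA / (α₁ + 2α₂) = 0.919 / 0.8435 = 1.09 mmol/L

DIC = 1.09 mmol/L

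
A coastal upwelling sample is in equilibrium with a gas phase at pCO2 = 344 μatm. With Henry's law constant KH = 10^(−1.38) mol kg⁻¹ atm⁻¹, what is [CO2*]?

[CO2*] = 14.3 μmol/kg

KH = 10^(−1.38) = 4.169×10^-2 mol kg⁻¹ atm⁻¹
[CO2*] = KH · pCO2 = 4.169×10^-2 × 344×10^-6 atm = 1.43×10^-5 mol/kg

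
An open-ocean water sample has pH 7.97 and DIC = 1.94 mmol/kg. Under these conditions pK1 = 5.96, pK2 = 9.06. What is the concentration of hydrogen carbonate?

[HCO3⁻] = 1.78 mmol/kg

α₁ = 1 / (1 + [H⁺]/K1 + K2/[H⁺]) = 1 / (1 + 10^-2.01 + 10^-1.09)
   = 1 / (1 + 0.0097724 + 0.081283) = 1/1.0911 = 0.9165
[HCO3⁻] = α₁ × DIC = 0.9165 × 1.94 = 1.78 mmol/kg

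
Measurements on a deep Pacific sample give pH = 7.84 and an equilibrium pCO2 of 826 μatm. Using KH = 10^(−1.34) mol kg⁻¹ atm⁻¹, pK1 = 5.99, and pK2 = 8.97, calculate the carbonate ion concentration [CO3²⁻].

[CO2*] = KH · pCO2 = 10^(−1.34) × 826×10^-6 = 3.776×10^-5 mol/kg
α₀ = 1/(1 + K1/[H⁺] + K1K2/[H⁺]²) = 1/(1 + 10^+1.85 + 10^+0.72) = 0.01298
DIC = [CO2*]/α₀ = 3.776×10^-5 / 0.01298 = 2.909 mmol/kg
[CO3²⁻] = α₂·DIC; α₂ = 0.06812, so [CO3²⁻] = 0.06812 × 2.909 = 0.198 mmol/kg

[CO3²⁻] = 0.198 mmol/kg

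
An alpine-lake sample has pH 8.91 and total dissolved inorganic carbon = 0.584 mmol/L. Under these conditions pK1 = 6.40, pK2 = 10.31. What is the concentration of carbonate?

[CO3²⁻] = 0.0223 mmol/L

α₂ = 1 / (1 + [H⁺]/K2 + [H⁺]²/(K1K2)) = 1 / (1 + 10^+1.40 + 10^-1.11)
   = 1 / (1 + 25.119 + 0.077625) = 1/26.196 = 0.03817
[CO3²⁻] = α₂ × DIC = 0.03817 × 0.584 = 0.0223 mmol/L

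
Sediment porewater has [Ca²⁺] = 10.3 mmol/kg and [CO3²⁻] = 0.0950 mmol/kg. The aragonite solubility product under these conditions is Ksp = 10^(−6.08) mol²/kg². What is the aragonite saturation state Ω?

Ω = 1.18

Ksp = 10^(−6.08) = 8.318×10^-7
Ω = [Ca²⁺][CO3²⁻]/Ksp = (10.3×10^-3)(0.0950×10^-3) / 8.318×10^-7 = 1.18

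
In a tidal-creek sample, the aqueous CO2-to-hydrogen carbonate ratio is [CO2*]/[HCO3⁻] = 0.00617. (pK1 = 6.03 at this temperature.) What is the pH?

From K1 = [H⁺][HCO3⁻]/[CO2*]:  pH = pK1 − log₁₀([CO2*]/[HCO3⁻])
log₁₀(0.00617) = -2.210
pH = 6.03 − (-2.210) = 8.24

pH = 8.24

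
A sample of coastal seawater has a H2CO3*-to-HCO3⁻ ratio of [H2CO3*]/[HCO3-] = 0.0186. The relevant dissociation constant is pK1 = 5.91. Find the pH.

From K1 = [H⁺][HCO3-]/[H2CO3*]:  pH = pK1 − log₁₀([H2CO3*]/[HCO3-])
log₁₀(0.0186) = -1.730
pH = 5.91 − (-1.730) = 7.64

pH = 7.64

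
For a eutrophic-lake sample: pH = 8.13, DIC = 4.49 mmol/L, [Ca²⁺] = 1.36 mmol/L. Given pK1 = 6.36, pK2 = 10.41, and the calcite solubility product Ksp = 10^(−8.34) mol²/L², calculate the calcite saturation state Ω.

α₂ = 1 / (1 + [H⁺]/K2 + [H⁺]²/(K1K2)) = 1 / (1 + 10^+2.28 + 10^+0.51)
   = 1 / (1 + 190.55 + 3.2359) = 1/194.78 = 0.005134
[CO3²⁻] = α₂ × DIC = 0.005134 × 4.49 = 0.02305 mmol/L
Ksp = 10^(−8.34) = 4.571×10^-9
Ω = [Ca²⁺][CO3²⁻]/Ksp = (1.36×10^-3)(2.305×10^-5) / 4.571×10^-9 = 6.86

Ω = 6.86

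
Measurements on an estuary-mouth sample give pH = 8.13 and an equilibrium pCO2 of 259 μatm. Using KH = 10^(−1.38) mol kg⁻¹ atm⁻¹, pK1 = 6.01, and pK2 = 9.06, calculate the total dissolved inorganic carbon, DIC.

[CO2*] = KH · pCO2 = 10^(−1.38) × 259×10^-6 = 1.080×10^-5 mol/kg
α₀ = 1/(1 + K1/[H⁺] + K1K2/[H⁺]²) = 1/(1 + 10^+2.12 + 10^+1.19) = 0.006742
DIC = [CO2*]/α₀ = 1.080×10^-5 / 0.006742 = 1.60 mmol/kg

DIC = 1.60 mmol/kg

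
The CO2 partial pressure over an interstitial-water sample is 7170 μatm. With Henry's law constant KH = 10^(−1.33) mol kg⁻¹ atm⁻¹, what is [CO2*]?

KH = 10^(−1.33) = 4.677×10^-2 mol kg⁻¹ atm⁻¹
[CO2*] = KH · pCO2 = 4.677×10^-2 × 7170×10^-6 atm = 3.35×10^-4 mol/kg

[CO2*] = 335 μmol/kg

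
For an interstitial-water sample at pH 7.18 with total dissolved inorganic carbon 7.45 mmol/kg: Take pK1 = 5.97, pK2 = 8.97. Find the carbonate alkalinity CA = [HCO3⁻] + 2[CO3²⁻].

CA = 7.14 mmol/kg

CA = [HCO3⁻] + 2[CO3²⁻] = (α₁ + 2α₂)·DIC
At pH 7.18: [H⁺]/K1 = 10^-1.21 = 0.061660, K2/[H⁺] = 10^-1.79 = 0.016218
α₁ = 1/(1 + 0.061660 + 0.016218) = 1/1.0779 = 0.9277; α₂ = α₁·K2/[H⁺] = 0.01505
α₁ + 2α₂ = 0.9578
CA = 0.9578 × 7.45 = 7.14 mmol/kg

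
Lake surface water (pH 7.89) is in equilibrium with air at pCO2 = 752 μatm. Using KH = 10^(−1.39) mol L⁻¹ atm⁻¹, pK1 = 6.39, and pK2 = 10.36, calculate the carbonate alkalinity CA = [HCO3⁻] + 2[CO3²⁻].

CA = 0.975 mmol/L

[CO2*] = KH · pCO2 = 10^(−1.39) × 752×10^-6 = 3.063×10^-5 mol/L
α₀ = 1/(1 + K1/[H⁺] + K1K2/[H⁺]²) = 1/(1 + 10^+1.50 + 10^-0.97) = 0.03055
DIC = [CO2*]/α₀ = 3.063×10^-5 / 0.03055 = 1.003 mmol/L
CA = (α₁ + 2α₂)·DIC = (0.9662 + 2×0.003274) × 1.003 = 0.975 mmol/L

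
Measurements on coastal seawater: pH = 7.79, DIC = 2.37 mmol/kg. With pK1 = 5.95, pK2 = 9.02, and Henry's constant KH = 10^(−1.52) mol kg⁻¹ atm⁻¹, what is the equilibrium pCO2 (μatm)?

pCO2 = 1060 μatm

α₀ = 1 / (1 + K1/[H⁺] + K1K2/[H⁺]²) = 1 / (1 + 10^+1.84 + 10^+0.61)
   = 1 / (1 + 69.183 + 4.0738) = 1/74.257 = 0.01347
[CO2*] = α₀ × DIC = 0.01347 × 2.37 = 0.03192 mmol/kg
pCO2 = [CO2*]/KH = 3.192×10^-5 / 3.020×10^-2 = 1060 μatm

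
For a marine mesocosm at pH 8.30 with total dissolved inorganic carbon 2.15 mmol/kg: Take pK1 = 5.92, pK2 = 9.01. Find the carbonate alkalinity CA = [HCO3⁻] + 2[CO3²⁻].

CA = 2.49 mmol/kg

CA = [HCO3⁻] + 2[CO3²⁻] = (α₁ + 2α₂)·DIC
At pH 8.30: [H⁺]/K1 = 10^-2.38 = 0.0041687, K2/[H⁺] = 10^-0.71 = 0.19498
α₁ = 1/(1 + 0.0041687 + 0.19498) = 1/1.1992 = 0.8339; α₂ = α₁·K2/[H⁺] = 0.1626
α₁ + 2α₂ = 1.1591
CA = 1.1591 × 2.15 = 2.49 mmol/kg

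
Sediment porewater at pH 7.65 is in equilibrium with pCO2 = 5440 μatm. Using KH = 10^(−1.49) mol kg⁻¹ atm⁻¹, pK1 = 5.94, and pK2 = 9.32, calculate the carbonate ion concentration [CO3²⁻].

[CO3²⁻] = 0.193 mmol/kg

[CO2*] = KH · pCO2 = 10^(−1.49) × 5440×10^-6 = 1.760×10^-4 mol/kg
α₀ = 1/(1 + K1/[H⁺] + K1K2/[H⁺]²) = 1/(1 + 10^+1.71 + 10^+0.04) = 0.01873
DIC = [CO2*]/α₀ = 1.760×10^-4 / 0.01873 = 9.397 mmol/kg
[CO3²⁻] = α₂·DIC; α₂ = 0.02054, so [CO3²⁻] = 0.02054 × 9.397 = 0.193 mmol/kg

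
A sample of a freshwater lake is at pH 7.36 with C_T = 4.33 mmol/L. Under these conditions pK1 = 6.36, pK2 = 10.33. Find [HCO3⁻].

α₁ = 1 / (1 + [H⁺]/K1 + K2/[H⁺]) = 1 / (1 + 10^-1.00 + 10^-2.97)
   = 1 / (1 + 0.10000 + 0.0010715) = 1/1.1011 = 0.9082
[HCO3⁻] = α₁ × DIC = 0.9082 × 4.33 = 3.93 mmol/L

[HCO3⁻] = 3.93 mmol/L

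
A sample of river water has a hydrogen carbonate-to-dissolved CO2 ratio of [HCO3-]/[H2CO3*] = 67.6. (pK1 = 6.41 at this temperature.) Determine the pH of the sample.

pH = 8.24

From K1 = [H⁺][HCO3-]/[H2CO3*]:  pH = pK1 + log₁₀([HCO3-]/[H2CO3*])
log₁₀(67.6) = +1.830
pH = 6.41 + (+1.830) = 8.24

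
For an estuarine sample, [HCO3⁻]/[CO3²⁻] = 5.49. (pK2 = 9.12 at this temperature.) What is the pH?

pH = 8.38

From K2 = [H⁺][CO3²⁻]/[HCO3⁻]:  pH = pK2 − log₁₀([HCO3⁻]/[CO3²⁻])
log₁₀(5.49) = +0.740
pH = 9.12 − (+0.740) = 8.38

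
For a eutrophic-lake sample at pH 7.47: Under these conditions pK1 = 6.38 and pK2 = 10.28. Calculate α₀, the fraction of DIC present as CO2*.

α₀ = 1 / (1 + K1/[H⁺] + K1K2/[H⁺]²) = 1 / (1 + 10^+1.09 + 10^-1.72)
   = 1 / (1 + 12.303 + 0.019055) = 1/13.322 = 0.07507

α₀ = 0.0751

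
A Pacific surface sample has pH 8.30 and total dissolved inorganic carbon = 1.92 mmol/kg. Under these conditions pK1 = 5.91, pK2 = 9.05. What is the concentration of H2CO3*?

[CO2*] = 6.62 μmol/kg

α₀ = 1 / (1 + K1/[H⁺] + K1K2/[H⁺]²) = 1 / (1 + 10^+2.39 + 10^+1.64)
   = 1 / (1 + 245.47 + 43.652) = 1/290.12 = 0.003447
[CO2*] = α₀ × DIC = 0.003447 × 1.92 = 0.00662 mmol/kg = 6.62 μmol/kg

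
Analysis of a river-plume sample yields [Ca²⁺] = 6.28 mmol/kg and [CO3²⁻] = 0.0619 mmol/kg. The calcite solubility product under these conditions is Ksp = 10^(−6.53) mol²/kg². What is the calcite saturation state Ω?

Ω = 1.32

Ksp = 10^(−6.53) = 2.951×10^-7
Ω = [Ca²⁺][CO3²⁻]/Ksp = (6.28×10^-3)(0.0619×10^-3) / 2.951×10^-7 = 1.32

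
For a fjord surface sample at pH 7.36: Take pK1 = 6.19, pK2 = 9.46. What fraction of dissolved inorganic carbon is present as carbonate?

α₂ = 0.00739

α₂ = 1 / (1 + [H⁺]/K2 + [H⁺]²/(K1K2)) = 1 / (1 + 10^+2.10 + 10^+0.93)
   = 1 / (1 + 125.89 + 8.5114) = 1/135.40 = 0.007385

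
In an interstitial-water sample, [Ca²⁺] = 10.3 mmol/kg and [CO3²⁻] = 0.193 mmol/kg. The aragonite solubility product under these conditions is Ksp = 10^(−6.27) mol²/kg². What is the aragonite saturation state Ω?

Ksp = 10^(−6.27) = 5.370×10^-7
Ω = [Ca²⁺][CO3²⁻]/Ksp = (10.3×10^-3)(0.193×10^-3) / 5.370×10^-7 = 3.70

Ω = 3.70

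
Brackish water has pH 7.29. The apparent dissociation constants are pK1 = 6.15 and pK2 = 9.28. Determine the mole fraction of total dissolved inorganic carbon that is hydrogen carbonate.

α₁ = 1 / (1 + [H⁺]/K1 + K2/[H⁺]) = 1 / (1 + 10^-1.14 + 10^-1.99)
   = 1 / (1 + 0.072444 + 0.010233) = 1/1.0827 = 0.9236

α₁ = 0.924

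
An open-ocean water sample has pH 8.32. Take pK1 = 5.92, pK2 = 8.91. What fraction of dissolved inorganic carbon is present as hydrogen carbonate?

α₁ = 1 / (1 + [H⁺]/K1 + K2/[H⁺]) = 1 / (1 + 10^-2.40 + 10^-0.59)
   = 1 / (1 + 0.0039811 + 0.25704) = 1/1.2610 = 0.7930

α₁ = 0.793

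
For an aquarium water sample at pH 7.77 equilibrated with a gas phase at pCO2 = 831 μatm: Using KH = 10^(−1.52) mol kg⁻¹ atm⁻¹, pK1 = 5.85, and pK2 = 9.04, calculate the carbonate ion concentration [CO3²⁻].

[CO3²⁻] = 0.112 mmol/kg

[CO2*] = KH · pCO2 = 10^(−1.52) × 831×10^-6 = 2.510×10^-5 mol/kg
α₀ = 1/(1 + K1/[H⁺] + K1K2/[H⁺]²) = 1/(1 + 10^+1.92 + 10^+0.65) = 0.01128
DIC = [CO2*]/α₀ = 2.510×10^-5 / 0.01128 = 2.225 mmol/kg
[CO3²⁻] = α₂·DIC; α₂ = 0.05039, so [CO3²⁻] = 0.05039 × 2.225 = 0.112 mmol/kg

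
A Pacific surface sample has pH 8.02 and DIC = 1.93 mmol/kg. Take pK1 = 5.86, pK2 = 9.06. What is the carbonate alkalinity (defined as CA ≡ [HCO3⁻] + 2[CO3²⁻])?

CA = 2.08 mmol/kg

CA = [HCO3⁻] + 2[CO3²⁻] = (α₁ + 2α₂)·DIC
At pH 8.02: [H⁺]/K1 = 10^-2.16 = 0.0069183, K2/[H⁺] = 10^-1.04 = 0.091201
α₁ = 1/(1 + 0.0069183 + 0.091201) = 1/1.0981 = 0.9106; α₂ = α₁·K2/[H⁺] = 0.08305
α₁ + 2α₂ = 1.0768
CA = 1.0768 × 1.93 = 2.08 mmol/kg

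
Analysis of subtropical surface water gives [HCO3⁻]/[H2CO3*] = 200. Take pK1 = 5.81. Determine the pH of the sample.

From K1 = [H⁺][HCO3⁻]/[H2CO3*]:  pH = pK1 + log₁₀([HCO3⁻]/[H2CO3*])
log₁₀(200) = +2.301
pH = 5.81 + (+2.301) = 8.11

pH = 8.11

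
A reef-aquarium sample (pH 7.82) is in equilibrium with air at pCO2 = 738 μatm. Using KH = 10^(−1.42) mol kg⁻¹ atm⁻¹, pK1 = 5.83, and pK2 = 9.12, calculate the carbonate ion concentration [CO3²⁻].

[CO3²⁻] = 0.137 mmol/kg

[CO2*] = KH · pCO2 = 10^(−1.42) × 738×10^-6 = 2.806×10^-5 mol/kg
α₀ = 1/(1 + K1/[H⁺] + K1K2/[H⁺]²) = 1/(1 + 10^+1.99 + 10^+0.69) = 0.009651
DIC = [CO2*]/α₀ = 2.806×10^-5 / 0.009651 = 2.907 mmol/kg
[CO3²⁻] = α₂·DIC; α₂ = 0.04727, so [CO3²⁻] = 0.04727 × 2.907 = 0.137 mmol/kg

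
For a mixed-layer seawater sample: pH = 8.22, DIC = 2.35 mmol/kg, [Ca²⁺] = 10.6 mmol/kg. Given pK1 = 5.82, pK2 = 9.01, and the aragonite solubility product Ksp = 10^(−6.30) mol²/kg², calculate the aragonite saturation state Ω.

α₂ = 1 / (1 + [H⁺]/K2 + [H⁺]²/(K1K2)) = 1 / (1 + 10^+0.79 + 10^-1.61)
   = 1 / (1 + 6.1660 + 0.024547) = 1/7.1905 = 0.1391
[CO3²⁻] = α₂ × DIC = 0.1391 × 2.35 = 0.3268 mmol/kg
Ksp = 10^(−6.30) = 5.012×10^-7
Ω = [Ca²⁺][CO3²⁻]/Ksp = (10.6×10^-3)(3.268×10^-4) / 5.012×10^-7 = 6.91

Ω = 6.91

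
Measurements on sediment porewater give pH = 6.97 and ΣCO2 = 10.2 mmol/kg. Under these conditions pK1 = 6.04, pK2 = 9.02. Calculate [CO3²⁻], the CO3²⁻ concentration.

α₂ = 1 / (1 + [H⁺]/K2 + [H⁺]²/(K1K2)) = 1 / (1 + 10^+2.05 + 10^+1.12)
   = 1 / (1 + 112.20 + 13.183) = 1/126.38 = 0.007912
[CO3²⁻] = α₂ × DIC = 0.007912 × 10.2 = 0.0807 mmol/kg

[CO3²⁻] = 0.0807 mmol/kg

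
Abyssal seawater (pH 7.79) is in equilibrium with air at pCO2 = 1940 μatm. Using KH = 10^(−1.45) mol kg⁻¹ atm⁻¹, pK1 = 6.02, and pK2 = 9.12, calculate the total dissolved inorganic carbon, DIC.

DIC = 4.31 mmol/kg

[CO2*] = KH · pCO2 = 10^(−1.45) × 1940×10^-6 = 6.883×10^-5 mol/kg
α₀ = 1/(1 + K1/[H⁺] + K1K2/[H⁺]²) = 1/(1 + 10^+1.77 + 10^+0.44) = 0.01596
DIC = [CO2*]/α₀ = 6.883×10^-5 / 0.01596 = 4.31 mmol/kg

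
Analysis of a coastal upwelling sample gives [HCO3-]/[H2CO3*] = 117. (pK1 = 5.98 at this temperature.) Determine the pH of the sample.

pH = 8.05

From K1 = [H⁺][HCO3-]/[H2CO3*]:  pH = pK1 + log₁₀([HCO3-]/[H2CO3*])
log₁₀(117) = +2.068
pH = 5.98 + (+2.068) = 8.05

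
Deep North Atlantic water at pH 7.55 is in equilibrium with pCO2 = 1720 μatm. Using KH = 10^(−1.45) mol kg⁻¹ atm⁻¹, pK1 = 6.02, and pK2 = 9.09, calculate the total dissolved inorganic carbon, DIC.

[CO2*] = KH · pCO2 = 10^(−1.45) × 1720×10^-6 = 6.103×10^-5 mol/kg
α₀ = 1/(1 + K1/[H⁺] + K1K2/[H⁺]²) = 1/(1 + 10^+1.53 + 10^-0.01) = 0.02788
DIC = [CO2*]/α₀ = 6.103×10^-5 / 0.02788 = 2.19 mmol/kg

DIC = 2.19 mmol/kg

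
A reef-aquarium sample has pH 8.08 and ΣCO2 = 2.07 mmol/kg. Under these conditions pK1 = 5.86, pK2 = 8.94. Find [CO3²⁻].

[CO3²⁻] = 0.250 mmol/kg

α₂ = 1 / (1 + [H⁺]/K2 + [H⁺]²/(K1K2)) = 1 / (1 + 10^+0.86 + 10^-1.36)
   = 1 / (1 + 7.2444 + 0.043652) = 1/8.2880 = 0.1207
[CO3²⁻] = α₂ × DIC = 0.1207 × 2.07 = 0.250 mmol/kg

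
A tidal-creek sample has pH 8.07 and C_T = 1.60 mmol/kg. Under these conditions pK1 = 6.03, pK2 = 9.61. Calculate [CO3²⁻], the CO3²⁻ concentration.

α₂ = 1 / (1 + [H⁺]/K2 + [H⁺]²/(K1K2)) = 1 / (1 + 10^+1.54 + 10^-0.50)
   = 1 / (1 + 34.674 + 0.31623) = 1/35.990 = 0.02779
[CO3²⁻] = α₂ × DIC = 0.02779 × 1.60 = 0.0445 mmol/kg

[CO3²⁻] = 0.0445 mmol/kg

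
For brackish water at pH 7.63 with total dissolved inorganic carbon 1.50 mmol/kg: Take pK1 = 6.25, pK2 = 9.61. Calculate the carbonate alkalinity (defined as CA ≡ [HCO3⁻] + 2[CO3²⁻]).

CA = [HCO3⁻] + 2[CO3²⁻] = (α₁ + 2α₂)·DIC
At pH 7.63: [H⁺]/K1 = 10^-1.38 = 0.041687, K2/[H⁺] = 10^-1.98 = 0.010471
α₁ = 1/(1 + 0.041687 + 0.010471) = 1/1.0522 = 0.9504; α₂ = α₁·K2/[H⁺] = 0.009952
α₁ + 2α₂ = 0.9703
CA = 0.9703 × 1.50 = 1.46 mmol/kg

CA = 1.46 mmol/kg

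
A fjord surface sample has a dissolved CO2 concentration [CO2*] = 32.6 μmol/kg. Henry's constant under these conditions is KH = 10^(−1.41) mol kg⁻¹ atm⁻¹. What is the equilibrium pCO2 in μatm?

KH = 10^(−1.41) = 3.890×10^-2 mol kg⁻¹ atm⁻¹
pCO2 = [CO2*]/KH = 32.6×10^-6 / 3.890×10^-2 = 8.38×10^-4 atm = 838 μatm

pCO2 = 838 μatm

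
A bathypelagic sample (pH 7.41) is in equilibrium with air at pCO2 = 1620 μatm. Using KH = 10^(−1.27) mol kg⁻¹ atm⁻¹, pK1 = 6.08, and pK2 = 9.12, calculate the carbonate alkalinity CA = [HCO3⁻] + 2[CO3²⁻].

CA = 1.93 mmol/kg

[CO2*] = KH · pCO2 = 10^(−1.27) × 1620×10^-6 = 8.700×10^-5 mol/kg
α₀ = 1/(1 + K1/[H⁺] + K1K2/[H⁺]²) = 1/(1 + 10^+1.33 + 10^-0.38) = 0.04387
DIC = [CO2*]/α₀ = 8.700×10^-5 / 0.04387 = 1.983 mmol/kg
CA = (α₁ + 2α₂)·DIC = (0.9378 + 2×0.01829) × 1.983 = 1.93 mmol/kg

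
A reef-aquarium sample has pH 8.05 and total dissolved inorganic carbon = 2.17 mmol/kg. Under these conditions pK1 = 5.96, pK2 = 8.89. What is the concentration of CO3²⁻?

[CO3²⁻] = 0.272 mmol/kg

α₂ = 1 / (1 + [H⁺]/K2 + [H⁺]²/(K1K2)) = 1 / (1 + 10^+0.84 + 10^-1.25)
   = 1 / (1 + 6.9183 + 0.056234) = 1/7.9745 = 0.1254
[CO3²⁻] = α₂ × DIC = 0.1254 × 2.17 = 0.272 mmol/kg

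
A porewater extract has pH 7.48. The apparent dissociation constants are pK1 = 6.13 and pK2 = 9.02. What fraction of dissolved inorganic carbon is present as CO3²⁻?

α₂ = 0.0269

α₂ = 1 / (1 + [H⁺]/K2 + [H⁺]²/(K1K2)) = 1 / (1 + 10^+1.54 + 10^+0.19)
   = 1 / (1 + 34.674 + 1.5488) = 1/37.223 = 0.02687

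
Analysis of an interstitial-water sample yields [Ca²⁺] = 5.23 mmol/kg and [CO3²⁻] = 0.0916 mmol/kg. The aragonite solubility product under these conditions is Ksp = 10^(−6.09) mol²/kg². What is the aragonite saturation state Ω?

Ω = 0.589

Ksp = 10^(−6.09) = 8.128×10^-7
Ω = [Ca²⁺][CO3²⁻]/Ksp = (5.23×10^-3)(0.0916×10^-3) / 8.128×10^-7 = 0.589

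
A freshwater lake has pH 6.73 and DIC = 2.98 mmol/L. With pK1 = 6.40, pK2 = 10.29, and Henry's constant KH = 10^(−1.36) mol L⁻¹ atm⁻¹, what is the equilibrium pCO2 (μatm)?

α₀ = 1 / (1 + K1/[H⁺] + K1K2/[H⁺]²) = 1 / (1 + 10^+0.33 + 10^-3.23)
   = 1 / (1 + 2.1380 + 0.00058884) = 1/3.1386 = 0.3186
[CO2*] = α₀ × DIC = 0.3186 × 2.98 = 0.9495 mmol/L
pCO2 = [CO2*]/KH = 9.495×10^-4 / 4.365×10^-2 = 2.18×10^4 μatm

pCO2 = 2.18×10^4 μatm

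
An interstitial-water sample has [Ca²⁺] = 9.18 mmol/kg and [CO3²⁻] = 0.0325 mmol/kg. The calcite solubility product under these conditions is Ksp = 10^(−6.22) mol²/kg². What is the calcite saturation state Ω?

Ω = 0.495

Ksp = 10^(−6.22) = 6.026×10^-7
Ω = [Ca²⁺][CO3²⁻]/Ksp = (9.18×10^-3)(0.0325×10^-3) / 6.026×10^-7 = 0.495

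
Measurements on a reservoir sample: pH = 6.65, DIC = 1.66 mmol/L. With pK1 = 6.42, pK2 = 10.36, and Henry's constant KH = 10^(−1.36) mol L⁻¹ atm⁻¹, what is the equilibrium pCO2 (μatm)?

pCO2 = 1.41×10^4 μatm

α₀ = 1 / (1 + K1/[H⁺] + K1K2/[H⁺]²) = 1 / (1 + 10^+0.23 + 10^-3.48)
   = 1 / (1 + 1.6982 + 0.00033113) = 1/2.6986 = 0.3706
[CO2*] = α₀ × DIC = 0.3706 × 1.66 = 0.6151 mmol/L
pCO2 = [CO2*]/KH = 6.151×10^-4 / 4.365×10^-2 = 1.41×10^4 μatm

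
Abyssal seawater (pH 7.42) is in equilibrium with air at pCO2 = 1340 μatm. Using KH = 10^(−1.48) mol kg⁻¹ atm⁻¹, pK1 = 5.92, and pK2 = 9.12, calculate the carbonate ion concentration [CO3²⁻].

[CO3²⁻] = 0.0280 mmol/kg

[CO2*] = KH · pCO2 = 10^(−1.48) × 1340×10^-6 = 4.437×10^-5 mol/kg
α₀ = 1/(1 + K1/[H⁺] + K1K2/[H⁺]²) = 1/(1 + 10^+1.50 + 10^-0.20) = 0.03007
DIC = [CO2*]/α₀ = 4.437×10^-5 / 0.03007 = 1.476 mmol/kg
[CO3²⁻] = α₂·DIC; α₂ = 0.01897, so [CO3²⁻] = 0.01897 × 1.476 = 0.0280 mmol/kg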